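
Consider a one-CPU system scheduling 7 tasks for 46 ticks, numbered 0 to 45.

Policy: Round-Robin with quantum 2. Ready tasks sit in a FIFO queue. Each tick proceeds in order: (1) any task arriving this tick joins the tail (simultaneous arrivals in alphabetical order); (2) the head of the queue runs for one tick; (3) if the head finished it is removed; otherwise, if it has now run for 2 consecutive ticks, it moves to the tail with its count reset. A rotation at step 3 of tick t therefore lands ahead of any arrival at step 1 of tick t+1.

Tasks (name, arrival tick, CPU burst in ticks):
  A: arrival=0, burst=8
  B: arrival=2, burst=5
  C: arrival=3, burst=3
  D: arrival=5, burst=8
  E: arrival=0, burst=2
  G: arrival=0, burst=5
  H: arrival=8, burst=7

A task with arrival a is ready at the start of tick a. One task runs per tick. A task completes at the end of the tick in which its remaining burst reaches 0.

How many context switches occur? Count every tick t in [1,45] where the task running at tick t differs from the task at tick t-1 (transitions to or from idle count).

context switches = 21

t=0: queue=[A,E,G] q_used=0 → run A
t=1: queue=[A,E,G] q_used=1 → run A
t=2: queue=[E,G,A,B] q_used=0 → run E
t=3: queue=[E,G,A,B,C] q_used=1 → run E
t=4: queue=[G,A,B,C] q_used=0 → run G
t=5: queue=[G,A,B,C,D] q_used=1 → run G
t=6: queue=[A,B,C,D,G] q_used=0 → run A
t=7: queue=[A,B,C,D,G] q_used=1 → run A
t=8: queue=[B,C,D,G,A,H] q_used=0 → run B
t=9: queue=[B,C,D,G,A,H] q_used=1 → run B
t=10: queue=[C,D,G,A,H,B] q_used=0 → run C
t=11: queue=[C,D,G,A,H,B] q_used=1 → run C
t=12: queue=[D,G,A,H,B,C] q_used=0 → run D
t=13: queue=[D,G,A,H,B,C] q_used=1 → run D
t=14: queue=[G,A,H,B,C,D] q_used=0 → run G
t=15: queue=[G,A,H,B,C,D] q_used=1 → run G
t=16: queue=[A,H,B,C,D,G] q_used=0 → run A
t=17: queue=[A,H,B,C,D,G] q_used=1 → run A
t=18: queue=[H,B,C,D,G,A] q_used=0 → run H
t=19: queue=[H,B,C,D,G,A] q_used=1 → run H
t=20: queue=[B,C,D,G,A,H] q_used=0 → run B
t=21: queue=[B,C,D,G,A,H] q_used=1 → run B
t=22: queue=[C,D,G,A,H,B] q_used=0 → run C
t=23: queue=[D,G,A,H,B] q_used=0 → run D
t=24: queue=[D,G,A,H,B] q_used=1 → run D
t=25: queue=[G,A,H,B,D] q_used=0 → run G
t=26: queue=[A,H,B,D] q_used=0 → run A
t=27: queue=[A,H,B,D] q_used=1 → run A
t=28: queue=[H,B,D] q_used=0 → run H
t=29: queue=[H,B,D] q_used=1 → run H
t=30: queue=[B,D,H] q_used=0 → run B
t=31: queue=[D,H] q_used=0 → run D
t=32: queue=[D,H] q_used=1 → run D
t=33: queue=[H,D] q_used=0 → run H
t=34: queue=[H,D] q_used=1 → run H
t=35: queue=[D,H] q_used=0 → run D
t=36: queue=[D,H] q_used=1 → run D
t=37: queue=[H] q_used=0 → run H
t=38: (idle)
t=39: (idle)
t=40: (idle)
t=41: (idle)
t=42: (idle)
t=43: (idle)
t=44: (idle)
t=45: (idle)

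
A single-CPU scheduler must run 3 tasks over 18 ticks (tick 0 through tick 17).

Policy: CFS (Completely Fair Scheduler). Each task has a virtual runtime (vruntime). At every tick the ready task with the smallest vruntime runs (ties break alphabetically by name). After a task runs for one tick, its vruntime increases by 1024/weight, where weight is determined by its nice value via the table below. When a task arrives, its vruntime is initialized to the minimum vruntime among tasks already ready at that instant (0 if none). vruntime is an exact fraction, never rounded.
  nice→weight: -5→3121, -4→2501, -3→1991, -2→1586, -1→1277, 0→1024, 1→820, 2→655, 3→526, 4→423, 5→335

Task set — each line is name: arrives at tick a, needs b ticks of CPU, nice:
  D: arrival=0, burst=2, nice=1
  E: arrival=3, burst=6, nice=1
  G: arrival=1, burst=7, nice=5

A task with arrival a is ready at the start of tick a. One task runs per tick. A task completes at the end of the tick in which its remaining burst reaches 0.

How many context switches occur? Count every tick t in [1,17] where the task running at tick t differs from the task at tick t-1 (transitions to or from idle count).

context switches = 10

t=0: vr[D=0] → run D
t=1: vr[D=256/205 G=256/205] → run D
t=2: vr[G=256/205] → run G
t=3: vr[E=59136/13735 G=59136/13735] → run E
t=4: vr[E=76288/13735 G=59136/13735] → run G
t=5: vr[E=76288/13735 G=20224/2747] → run E
t=6: vr[E=18688/2747 G=20224/2747] → run E
t=7: vr[E=110592/13735 G=20224/2747] → run G
t=8: vr[E=110592/13735 G=143104/13735] → run E
t=9: vr[E=127744/13735 G=143104/13735] → run E
t=10: vr[E=144896/13735 G=143104/13735] → run G
t=11: vr[E=144896/13735 G=185088/13735] → run E
t=12: vr[G=185088/13735] → run G
t=13: vr[G=227072/13735] → run G
t=14: vr[G=269056/13735] → run G
t=15: (idle)
t=16: (idle)
t=17: (idle)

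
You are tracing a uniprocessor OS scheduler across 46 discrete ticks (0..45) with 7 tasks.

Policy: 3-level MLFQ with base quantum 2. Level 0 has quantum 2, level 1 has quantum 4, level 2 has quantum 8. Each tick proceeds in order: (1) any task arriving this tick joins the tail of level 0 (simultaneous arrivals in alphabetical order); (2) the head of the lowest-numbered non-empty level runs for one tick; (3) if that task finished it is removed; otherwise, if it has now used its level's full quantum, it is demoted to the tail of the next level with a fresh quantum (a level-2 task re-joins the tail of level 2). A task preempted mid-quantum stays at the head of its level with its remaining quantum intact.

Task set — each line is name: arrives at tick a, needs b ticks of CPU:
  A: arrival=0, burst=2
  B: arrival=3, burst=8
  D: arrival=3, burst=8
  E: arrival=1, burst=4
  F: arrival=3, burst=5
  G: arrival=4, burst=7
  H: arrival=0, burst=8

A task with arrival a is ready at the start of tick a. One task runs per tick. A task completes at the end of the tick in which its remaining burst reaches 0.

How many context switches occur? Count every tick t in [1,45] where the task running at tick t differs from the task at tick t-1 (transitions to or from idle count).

t=0: L0/L1/L2 = AH/-/- → run A
t=1: L0/L1/L2 = AHE/-/- → run A
t=2: L0/L1/L2 = HE/-/- → run H
t=3: L0/L1/L2 = HEBDF/-/- → run H
t=4: L0/L1/L2 = EBDFG/H/- → run E
t=5: L0/L1/L2 = EBDFG/H/- → run E
t=6: L0/L1/L2 = BDFG/HE/- → run B
t=7: L0/L1/L2 = BDFG/HE/- → run B
t=8: L0/L1/L2 = DFG/HEB/- → run D
t=9: L0/L1/L2 = DFG/HEB/- → run D
t=10: L0/L1/L2 = FG/HEBD/- → run F
t=11: L0/L1/L2 = FG/HEBD/- → run F
t=12: L0/L1/L2 = G/HEBDF/- → run G
t=13: L0/L1/L2 = G/HEBDF/- → run G
t=14: L0/L1/L2 = -/HEBDFG/- → run H
t=15: L0/L1/L2 = -/HEBDFG/- → run H
t=16: L0/L1/L2 = -/HEBDFG/- → run H
t=17: L0/L1/L2 = -/HEBDFG/- → run H
t=18: L0/L1/L2 = -/EBDFG/H → run E
t=19: L0/L1/L2 = -/EBDFG/H → run E
t=20: L0/L1/L2 = -/BDFG/H → run B
t=21: L0/L1/L2 = -/BDFG/H → run B
t=22: L0/L1/L2 = -/BDFG/H → run B
t=23: L0/L1/L2 = -/BDFG/H → run B
t=24: L0/L1/L2 = -/DFG/HB → run D
t=25: L0/L1/L2 = -/DFG/HB → run D
t=26: L0/L1/L2 = -/DFG/HB → run D
t=27: L0/L1/L2 = -/DFG/HB → run D
t=28: L0/L1/L2 = -/FG/HBD → run F
t=29: L0/L1/L2 = -/FG/HBD → run F
t=30: L0/L1/L2 = -/FG/HBD → run F
t=31: L0/L1/L2 = -/G/HBD → run G
t=32: L0/L1/L2 = -/G/HBD → run G
t=33: L0/L1/L2 = -/G/HBD → run G
t=34: L0/L1/L2 = -/G/HBD → run G
t=35: L0/L1/L2 = -/-/HBDG → run H
t=36: L0/L1/L2 = -/-/HBDG → run H
t=37: L0/L1/L2 = -/-/BDG → run B
t=38: L0/L1/L2 = -/-/BDG → run B
t=39: L0/L1/L2 = -/-/DG → run D
t=40: L0/L1/L2 = -/-/DG → run D
t=41: L0/L1/L2 = -/-/G → run G
t=42: (idle)
t=43: (idle)
t=44: (idle)
t=45: (idle)

context switches = 17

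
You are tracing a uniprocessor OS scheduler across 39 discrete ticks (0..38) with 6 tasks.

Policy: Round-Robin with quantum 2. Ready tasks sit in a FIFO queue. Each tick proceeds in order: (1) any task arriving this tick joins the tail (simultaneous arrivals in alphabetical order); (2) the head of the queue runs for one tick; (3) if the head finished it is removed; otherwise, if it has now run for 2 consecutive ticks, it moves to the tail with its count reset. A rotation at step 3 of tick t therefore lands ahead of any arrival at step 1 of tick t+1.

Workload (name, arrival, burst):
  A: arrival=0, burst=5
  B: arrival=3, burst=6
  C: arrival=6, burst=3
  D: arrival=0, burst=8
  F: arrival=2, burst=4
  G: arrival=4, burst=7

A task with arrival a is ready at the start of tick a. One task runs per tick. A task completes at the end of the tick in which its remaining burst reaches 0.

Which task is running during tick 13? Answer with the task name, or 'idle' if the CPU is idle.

running at tick 13 = G

t=0: queue=[A,D] q_used=0 → run A
t=1: queue=[A,D] q_used=1 → run A
t=2: queue=[D,A,F] q_used=0 → run D
t=3: queue=[D,A,F,B] q_used=1 → run D
t=4: queue=[A,F,B,D,G] q_used=0 → run A
t=5: queue=[A,F,B,D,G] q_used=1 → run A
t=6: queue=[F,B,D,G,A,C] q_used=0 → run F
t=7: queue=[F,B,D,G,A,C] q_used=1 → run F
t=8: queue=[B,D,G,A,C,F] q_used=0 → run B
t=9: queue=[B,D,G,A,C,F] q_used=1 → run B
t=10: queue=[D,G,A,C,F,B] q_used=0 → run D
t=11: queue=[D,G,A,C,F,B] q_used=1 → run D
t=12: queue=[G,A,C,F,B,D] q_used=0 → run G
t=13: queue=[G,A,C,F,B,D] q_used=1 → run G
t=14: queue=[A,C,F,B,D,G] q_used=0 → run A
t=15: queue=[C,F,B,D,G] q_used=0 → run C
t=16: queue=[C,F,B,D,G] q_used=1 → run C
t=17: queue=[F,B,D,G,C] q_used=0 → run F
t=18: queue=[F,B,D,G,C] q_used=1 → run F
t=19: queue=[B,D,G,C] q_used=0 → run B
t=20: queue=[B,D,G,C] q_used=1 → run B
t=21: queue=[D,G,C,B] q_used=0 → run D
t=22: queue=[D,G,C,B] q_used=1 → run D
t=23: queue=[G,C,B,D] q_used=0 → run G
t=24: queue=[G,C,B,D] q_used=1 → run G
t=25: queue=[C,B,D,G] q_used=0 → run C
t=26: queue=[B,D,G] q_used=0 → run B
t=27: queue=[B,D,G] q_used=1 → run B
t=28: queue=[D,G] q_used=0 → run D
t=29: queue=[D,G] q_used=1 → run D
t=30: queue=[G] q_used=0 → run G
t=31: queue=[G] q_used=1 → run G
t=32: queue=[G] q_used=0 → run G
t=33: (idle)
t=34: (idle)
t=35: (idle)
t=36: (idle)
t=37: (idle)
t=38: (idle)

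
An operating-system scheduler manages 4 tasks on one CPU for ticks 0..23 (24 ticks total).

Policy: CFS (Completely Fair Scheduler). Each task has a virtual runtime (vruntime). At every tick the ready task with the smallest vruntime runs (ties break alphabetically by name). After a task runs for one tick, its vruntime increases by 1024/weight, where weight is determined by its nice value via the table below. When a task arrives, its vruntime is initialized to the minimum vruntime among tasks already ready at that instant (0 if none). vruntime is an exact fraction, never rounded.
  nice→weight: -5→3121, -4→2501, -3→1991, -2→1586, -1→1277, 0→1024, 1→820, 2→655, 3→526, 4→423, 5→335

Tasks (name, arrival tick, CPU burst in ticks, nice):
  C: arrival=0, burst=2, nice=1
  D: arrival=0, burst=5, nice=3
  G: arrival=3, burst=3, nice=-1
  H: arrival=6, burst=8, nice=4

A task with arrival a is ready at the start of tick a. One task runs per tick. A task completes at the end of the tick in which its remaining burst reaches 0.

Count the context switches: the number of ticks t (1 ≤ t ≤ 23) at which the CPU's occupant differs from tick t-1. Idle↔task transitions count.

t=0: vr[C=0 D=0] → run C
t=1: vr[C=256/205 D=0] → run D
t=2: vr[C=256/205 D=512/263] → run C
t=3: vr[D=512/263 G=512/263] → run D
t=4: vr[D=1024/263 G=512/263] → run G
t=5: vr[D=1024/263 G=923136/335851] → run G
t=6: vr[D=1024/263 G=1192448/335851 H=1192448/335851] → run G
t=7: vr[D=1024/263 H=1192448/335851] → run H
t=8: vr[D=1024/263 H=848316928/142064973] → run D
t=9: vr[D=1536/263 H=848316928/142064973] → run D
t=10: vr[D=2048/263 H=848316928/142064973] → run H
t=11: vr[D=2048/263 H=1192228352/142064973] → run D
t=12: vr[H=1192228352/142064973] → run H
t=13: vr[H=512046592/47354991] → run H
t=14: vr[H=1880051200/142064973] → run H
t=15: vr[H=2223962624/142064973] → run H
t=16: vr[H=855958016/47354991] → run H
t=17: vr[H=2911785472/142064973] → run H
t=18: (idle)
t=19: (idle)
t=20: (idle)
t=21: (idle)
t=22: (idle)
t=23: (idle)

context switches = 10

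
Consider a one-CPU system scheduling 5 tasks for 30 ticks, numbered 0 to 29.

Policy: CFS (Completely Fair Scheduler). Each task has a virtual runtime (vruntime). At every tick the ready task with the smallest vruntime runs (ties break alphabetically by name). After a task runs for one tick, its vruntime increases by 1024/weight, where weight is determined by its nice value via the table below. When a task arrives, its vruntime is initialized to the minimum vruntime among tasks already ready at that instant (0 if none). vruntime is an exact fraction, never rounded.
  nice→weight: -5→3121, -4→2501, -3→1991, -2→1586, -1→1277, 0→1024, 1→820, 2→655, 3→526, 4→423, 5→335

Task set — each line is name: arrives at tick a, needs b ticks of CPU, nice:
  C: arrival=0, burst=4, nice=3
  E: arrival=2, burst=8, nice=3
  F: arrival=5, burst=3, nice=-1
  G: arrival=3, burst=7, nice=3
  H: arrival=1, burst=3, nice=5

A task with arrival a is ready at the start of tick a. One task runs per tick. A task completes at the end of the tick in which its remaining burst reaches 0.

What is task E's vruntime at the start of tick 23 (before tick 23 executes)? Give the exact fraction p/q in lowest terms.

vruntime(E, start of tick 23) = 4096/263

t=0: vr[C=0] → run C
t=1: vr[C=512/263 H=512/263] → run C
t=2: vr[C=1024/263 E=512/263 H=512/263] → run E
t=3: vr[C=1024/263 E=1024/263 G=512/263 H=512/263] → run G
t=4: vr[C=1024/263 E=1024/263 G=1024/263 H=512/263] → run H
t=5: vr[C=1024/263 E=1024/263 F=1024/263 G=1024/263 H=440832/88105] → run C
t=6: vr[C=1536/263 E=1024/263 F=1024/263 G=1024/263 H=440832/88105] → run E
t=7: vr[C=1536/263 E=1536/263 F=1024/263 G=1024/263 H=440832/88105] → run F
t=8: vr[C=1536/263 E=1536/263 F=1576960/335851 G=1024/263 H=440832/88105] → run G
t=9: vr[C=1536/263 E=1536/263 F=1576960/335851 G=1536/263 H=440832/88105] → run F
t=10: vr[C=1536/263 E=1536/263 F=1846272/335851 G=1536/263 H=440832/88105] → run H
t=11: vr[C=1536/263 E=1536/263 F=1846272/335851 G=1536/263 H=710144/88105] → run F
t=12: vr[C=1536/263 E=1536/263 G=1536/263 H=710144/88105] → run C
t=13: vr[E=1536/263 G=1536/263 H=710144/88105] → run E
t=14: vr[E=2048/263 G=1536/263 H=710144/88105] → run G
t=15: vr[E=2048/263 G=2048/263 H=710144/88105] → run E
t=16: vr[E=2560/263 G=2048/263 H=710144/88105] → run G
t=17: vr[E=2560/263 G=2560/263 H=710144/88105] → run H
t=18: vr[E=2560/263 G=2560/263] → run E
t=19: vr[E=3072/263 G=2560/263] → run G
t=20: vr[E=3072/263 G=3072/263] → run E
t=21: vr[E=3584/263 G=3072/263] → run G
t=22: vr[E=3584/263 G=3584/263] → run E
t=23: vr[E=4096/263 G=3584/263] → run G
t=24: vr[E=4096/263] → run E
t=25: (idle)
t=26: (idle)
t=27: (idle)
t=28: (idle)
t=29: (idle)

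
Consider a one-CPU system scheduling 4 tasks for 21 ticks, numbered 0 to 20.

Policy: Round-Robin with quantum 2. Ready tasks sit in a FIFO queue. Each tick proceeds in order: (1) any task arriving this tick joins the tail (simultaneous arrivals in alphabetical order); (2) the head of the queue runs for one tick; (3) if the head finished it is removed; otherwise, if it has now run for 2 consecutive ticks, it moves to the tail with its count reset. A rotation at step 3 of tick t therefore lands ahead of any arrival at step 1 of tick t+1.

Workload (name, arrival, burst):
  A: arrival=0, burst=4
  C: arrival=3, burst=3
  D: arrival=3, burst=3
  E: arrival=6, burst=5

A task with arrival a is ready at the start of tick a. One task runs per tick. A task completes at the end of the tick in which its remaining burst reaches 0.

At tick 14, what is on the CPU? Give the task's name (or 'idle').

running at tick 14 = E

t=0: queue=[A] q_used=0 → run A
t=1: queue=[A] q_used=1 → run A
t=2: queue=[A] q_used=0 → run A
t=3: queue=[A,C,D] q_used=1 → run A
t=4: queue=[C,D] q_used=0 → run C
t=5: queue=[C,D] q_used=1 → run C
t=6: queue=[D,C,E] q_used=0 → run D
t=7: queue=[D,C,E] q_used=1 → run D
t=8: queue=[C,E,D] q_used=0 → run C
t=9: queue=[E,D] q_used=0 → run E
t=10: queue=[E,D] q_used=1 → run E
t=11: queue=[D,E] q_used=0 → run D
t=12: queue=[E] q_used=0 → run E
t=13: queue=[E] q_used=1 → run E
t=14: queue=[E] q_used=0 → run E
t=15: (idle)
t=16: (idle)
t=17: (idle)
t=18: (idle)
t=19: (idle)
t=20: (idle)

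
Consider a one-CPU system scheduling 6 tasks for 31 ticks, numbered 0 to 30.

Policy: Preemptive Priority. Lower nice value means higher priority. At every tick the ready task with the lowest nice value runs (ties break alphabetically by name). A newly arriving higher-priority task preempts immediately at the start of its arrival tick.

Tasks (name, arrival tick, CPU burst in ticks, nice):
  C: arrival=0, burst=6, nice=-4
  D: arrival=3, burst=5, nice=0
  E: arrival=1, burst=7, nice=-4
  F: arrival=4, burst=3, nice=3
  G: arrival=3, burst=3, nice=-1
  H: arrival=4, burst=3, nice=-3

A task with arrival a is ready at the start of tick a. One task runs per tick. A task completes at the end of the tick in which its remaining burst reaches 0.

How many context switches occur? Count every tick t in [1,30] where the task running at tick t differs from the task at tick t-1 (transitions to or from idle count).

context switches = 6

t=0: ready={C} → run C
t=1: ready={C,E} → run C
t=2: ready={C,E} → run C
t=3: ready={C,D,E,G} → run C
t=4: ready={C,D,E,F,G,H} → run C
t=5: ready={C,D,E,F,G,H} → run C
t=6: ready={D,E,F,G,H} → run E
t=7: ready={D,E,F,G,H} → run E
t=8: ready={D,E,F,G,H} → run E
t=9: ready={D,E,F,G,H} → run E
t=10: ready={D,E,F,G,H} → run E
t=11: ready={D,E,F,G,H} → run E
t=12: ready={D,E,F,G,H} → run E
t=13: ready={D,F,G,H} → run H
t=14: ready={D,F,G,H} → run H
t=15: ready={D,F,G,H} → run H
t=16: ready={D,F,G} → run G
t=17: ready={D,F,G} → run G
t=18: ready={D,F,G} → run G
t=19: ready={D,F} → run D
t=20: ready={D,F} → run D
t=21: ready={D,F} → run D
t=22: ready={D,F} → run D
t=23: ready={D,F} → run D
t=24: ready={F} → run F
t=25: ready={F} → run F
t=26: ready={F} → run F
t=27: (idle)
t=28: (idle)
t=29: (idle)
t=30: (idle)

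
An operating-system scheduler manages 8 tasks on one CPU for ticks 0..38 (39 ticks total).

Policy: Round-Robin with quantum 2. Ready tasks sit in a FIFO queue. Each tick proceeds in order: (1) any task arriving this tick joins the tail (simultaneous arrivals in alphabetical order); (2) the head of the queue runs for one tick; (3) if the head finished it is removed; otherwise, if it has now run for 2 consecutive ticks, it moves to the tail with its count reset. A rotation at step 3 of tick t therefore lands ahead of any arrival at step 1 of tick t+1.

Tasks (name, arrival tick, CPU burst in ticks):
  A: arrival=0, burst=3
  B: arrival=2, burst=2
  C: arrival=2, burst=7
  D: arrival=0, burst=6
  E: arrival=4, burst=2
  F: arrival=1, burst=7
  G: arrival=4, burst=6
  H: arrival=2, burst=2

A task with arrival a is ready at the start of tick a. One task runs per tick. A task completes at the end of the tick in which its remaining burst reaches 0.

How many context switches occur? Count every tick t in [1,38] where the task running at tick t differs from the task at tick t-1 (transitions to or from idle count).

context switches = 19

t=0: queue=[A,D] q_used=0 → run A
t=1: queue=[A,D,F] q_used=1 → run A
t=2: queue=[D,F,A,B,C,H] q_used=0 → run D
t=3: queue=[D,F,A,B,C,H] q_used=1 → run D
t=4: queue=[F,A,B,C,H,D,E,G] q_used=0 → run F
t=5: queue=[F,A,B,C,H,D,E,G] q_used=1 → run F
t=6: queue=[A,B,C,H,D,E,G,F] q_used=0 → run A
t=7: queue=[B,C,H,D,E,G,F] q_used=0 → run B
t=8: queue=[B,C,H,D,E,G,F] q_used=1 → run B
t=9: queue=[C,H,D,E,G,F] q_used=0 → run C
t=10: queue=[C,H,D,E,G,F] q_used=1 → run C
t=11: queue=[H,D,E,G,F,C] q_used=0 → run H
t=12: queue=[H,D,E,G,F,C] q_used=1 → run H
t=13: queue=[D,E,G,F,C] q_used=0 → run D
t=14: queue=[D,E,G,F,C] q_used=1 → run D
t=15: queue=[E,G,F,C,D] q_used=0 → run E
t=16: queue=[E,G,F,C,D] q_used=1 → run E
t=17: queue=[G,F,C,D] q_used=0 → run G
t=18: queue=[G,F,C,D] q_used=1 → run G
t=19: queue=[F,C,D,G] q_used=0 → run F
t=20: queue=[F,C,D,G] q_used=1 → run F
t=21: queue=[C,D,G,F] q_used=0 → run C
t=22: queue=[C,D,G,F] q_used=1 → run C
t=23: queue=[D,G,F,C] q_used=0 → run D
t=24: queue=[D,G,F,C] q_used=1 → run D
t=25: queue=[G,F,C] q_used=0 → run G
t=26: queue=[G,F,C] q_used=1 → run G
t=27: queue=[F,C,G] q_used=0 → run F
t=28: queue=[F,C,G] q_used=1 → run F
t=29: queue=[C,G,F] q_used=0 → run C
t=30: queue=[C,G,F] q_used=1 → run C
t=31: queue=[G,F,C] q_used=0 → run G
t=32: queue=[G,F,C] q_used=1 → run G
t=33: queue=[F,C] q_used=0 → run F
t=34: queue=[C] q_used=0 → run C
t=35: (idle)
t=36: (idle)
t=37: (idle)
t=38: (idle)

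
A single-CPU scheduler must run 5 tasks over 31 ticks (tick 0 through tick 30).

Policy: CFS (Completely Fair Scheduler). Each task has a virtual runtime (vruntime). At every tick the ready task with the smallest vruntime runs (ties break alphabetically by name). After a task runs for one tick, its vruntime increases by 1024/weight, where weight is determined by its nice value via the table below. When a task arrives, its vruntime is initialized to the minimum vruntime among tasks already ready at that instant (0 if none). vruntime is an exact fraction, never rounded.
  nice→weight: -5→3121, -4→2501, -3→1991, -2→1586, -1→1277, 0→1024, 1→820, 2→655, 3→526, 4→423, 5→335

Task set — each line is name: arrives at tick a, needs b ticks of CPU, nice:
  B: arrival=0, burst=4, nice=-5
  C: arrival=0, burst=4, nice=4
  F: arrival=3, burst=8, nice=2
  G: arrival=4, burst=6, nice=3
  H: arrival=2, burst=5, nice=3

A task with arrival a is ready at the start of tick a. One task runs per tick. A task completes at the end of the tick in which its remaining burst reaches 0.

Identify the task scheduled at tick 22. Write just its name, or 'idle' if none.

t=0: vr[B=0 C=0] → run B
t=1: vr[B=1024/3121 C=0] → run C
t=2: vr[B=1024/3121 C=1024/423 H=1024/3121] → run B
t=3: vr[B=2048/3121 C=1024/423 F=1024/3121 H=1024/3121] → run F
t=4: vr[B=2048/3121 C=1024/423 F=3866624/2044255 G=1024/3121 H=1024/3121] → run G
t=5: vr[B=2048/3121 C=1024/423 F=3866624/2044255 G=1867264/820823 H=1024/3121] → run H
t=6: vr[B=2048/3121 C=1024/423 F=3866624/2044255 G=1867264/820823 H=1867264/820823] → run B
t=7: vr[B=3072/3121 C=1024/423 F=3866624/2044255 G=1867264/820823 H=1867264/820823] → run B
t=8: vr[C=1024/423 F=3866624/2044255 G=1867264/820823 H=1867264/820823] → run F
t=9: vr[C=1024/423 F=7062528/2044255 G=1867264/820823 H=1867264/820823] → run G
t=10: vr[C=1024/423 F=7062528/2044255 G=3465216/820823 H=1867264/820823] → run H
t=11: vr[C=1024/423 F=7062528/2044255 G=3465216/820823 H=3465216/820823] → run C
t=12: vr[C=2048/423 F=7062528/2044255 G=3465216/820823 H=3465216/820823] → run F
t=13: vr[C=2048/423 F=10258432/2044255 G=3465216/820823 H=3465216/820823] → run G
t=14: vr[C=2048/423 F=10258432/2044255 G=5063168/820823 H=3465216/820823] → run H
t=15: vr[C=2048/423 F=10258432/2044255 G=5063168/820823 H=5063168/820823] → run C
t=16: vr[C=1024/141 F=10258432/2044255 G=5063168/820823 H=5063168/820823] → run F
t=17: vr[C=1024/141 F=13454336/2044255 G=5063168/820823 H=5063168/820823] → run G
t=18: vr[C=1024/141 F=13454336/2044255 G=6661120/820823 H=5063168/820823] → run H
t=19: vr[C=1024/141 F=13454336/2044255 G=6661120/820823 H=6661120/820823] → run F
t=20: vr[C=1024/141 F=3330048/408851 G=6661120/820823 H=6661120/820823] → run C
t=21: vr[F=3330048/408851 G=6661120/820823 H=6661120/820823] → run G
t=22: vr[F=3330048/408851 G=8259072/820823 H=6661120/820823] → run H
t=23: vr[F=3330048/408851 G=8259072/820823] → run F
t=24: vr[F=19846144/2044255 G=8259072/820823] → run F
t=25: vr[F=23042048/2044255 G=8259072/820823] → run G
t=26: vr[F=23042048/2044255] → run F
t=27: (idle)
t=28: (idle)
t=29: (idle)
t=30: (idle)

running at tick 22 = H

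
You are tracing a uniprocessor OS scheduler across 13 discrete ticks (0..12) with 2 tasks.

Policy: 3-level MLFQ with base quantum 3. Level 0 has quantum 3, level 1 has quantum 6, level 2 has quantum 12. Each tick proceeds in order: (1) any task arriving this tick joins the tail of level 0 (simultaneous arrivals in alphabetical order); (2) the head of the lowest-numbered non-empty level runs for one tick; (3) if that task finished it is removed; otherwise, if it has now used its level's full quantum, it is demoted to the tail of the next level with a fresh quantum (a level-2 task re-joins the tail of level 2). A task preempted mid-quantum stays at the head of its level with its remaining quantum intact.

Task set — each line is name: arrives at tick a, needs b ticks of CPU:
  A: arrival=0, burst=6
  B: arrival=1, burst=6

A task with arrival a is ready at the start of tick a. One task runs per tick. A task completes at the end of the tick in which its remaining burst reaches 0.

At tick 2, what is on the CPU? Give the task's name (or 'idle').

t=0: L0/L1/L2 = A/-/- → run A
t=1: L0/L1/L2 = AB/-/- → run A
t=2: L0/L1/L2 = AB/-/- → run A
t=3: L0/L1/L2 = B/A/- → run B
t=4: L0/L1/L2 = B/A/- → run B
t=5: L0/L1/L2 = B/A/- → run B
t=6: L0/L1/L2 = -/AB/- → run A
t=7: L0/L1/L2 = -/AB/- → run A
t=8: L0/L1/L2 = -/AB/- → run A
t=9: L0/L1/L2 = -/B/- → run B
t=10: L0/L1/L2 = -/B/- → run B
t=11: L0/L1/L2 = -/B/- → run B
t=12: (idle)

running at tick 2 = A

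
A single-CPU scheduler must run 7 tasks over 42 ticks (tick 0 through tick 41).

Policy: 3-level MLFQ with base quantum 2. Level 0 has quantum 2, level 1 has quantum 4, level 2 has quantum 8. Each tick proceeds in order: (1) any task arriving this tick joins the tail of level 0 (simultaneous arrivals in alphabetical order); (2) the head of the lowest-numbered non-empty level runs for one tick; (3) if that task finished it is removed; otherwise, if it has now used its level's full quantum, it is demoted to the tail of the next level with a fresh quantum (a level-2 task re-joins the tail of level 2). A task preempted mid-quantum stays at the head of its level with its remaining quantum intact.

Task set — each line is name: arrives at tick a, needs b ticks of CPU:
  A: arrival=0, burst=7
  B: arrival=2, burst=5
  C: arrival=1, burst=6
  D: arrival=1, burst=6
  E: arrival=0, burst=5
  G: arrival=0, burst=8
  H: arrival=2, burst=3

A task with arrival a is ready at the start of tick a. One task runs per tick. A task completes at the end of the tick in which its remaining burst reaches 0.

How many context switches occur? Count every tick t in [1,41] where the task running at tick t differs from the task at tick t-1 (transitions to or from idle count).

t=0: L0/L1/L2 = AEG/-/- → run A
t=1: L0/L1/L2 = AEGCD/-/- → run A
t=2: L0/L1/L2 = EGCDBH/A/- → run E
t=3: L0/L1/L2 = EGCDBH/A/- → run E
t=4: L0/L1/L2 = GCDBH/AE/- → run G
t=5: L0/L1/L2 = GCDBH/AE/- → run G
t=6: L0/L1/L2 = CDBH/AEG/- → run C
t=7: L0/L1/L2 = CDBH/AEG/- → run C
t=8: L0/L1/L2 = DBH/AEGC/- → run D
t=9: L0/L1/L2 = DBH/AEGC/- → run D
t=10: L0/L1/L2 = BH/AEGCD/- → run B
t=11: L0/L1/L2 = BH/AEGCD/- → run B
t=12: L0/L1/L2 = H/AEGCDB/- → run H
t=13: L0/L1/L2 = H/AEGCDB/- → run H
t=14: L0/L1/L2 = -/AEGCDBH/- → run A
t=15: L0/L1/L2 = -/AEGCDBH/- → run A
t=16: L0/L1/L2 = -/AEGCDBH/- → run A
t=17: L0/L1/L2 = -/AEGCDBH/- → run A
t=18: L0/L1/L2 = -/EGCDBH/A → run E
t=19: L0/L1/L2 = -/EGCDBH/A → run E
t=20: L0/L1/L2 = -/EGCDBH/A → run E
t=21: L0/L1/L2 = -/GCDBH/A → run G
t=22: L0/L1/L2 = -/GCDBH/A → run G
t=23: L0/L1/L2 = -/GCDBH/A → run G
t=24: L0/L1/L2 = -/GCDBH/A → run G
t=25: L0/L1/L2 = -/CDBH/AG → run C
t=26: L0/L1/L2 = -/CDBH/AG → run C
t=27: L0/L1/L2 = -/CDBH/AG → run C
t=28: L0/L1/L2 = -/CDBH/AG → run C
t=29: L0/L1/L2 = -/DBH/AG → run D
t=30: L0/L1/L2 = -/DBH/AG → run D
t=31: L0/L1/L2 = -/DBH/AG → run D
t=32: L0/L1/L2 = -/DBH/AG → run D
t=33: L0/L1/L2 = -/BH/AG → run B
t=34: L0/L1/L2 = -/BH/AG → run B
t=35: L0/L1/L2 = -/BH/AG → run B
t=36: L0/L1/L2 = -/H/AG → run H
t=37: L0/L1/L2 = -/-/AG → run A
t=38: L0/L1/L2 = -/-/G → run G
t=39: L0/L1/L2 = -/-/G → run G
t=40: (idle)
t=41: (idle)

context switches = 16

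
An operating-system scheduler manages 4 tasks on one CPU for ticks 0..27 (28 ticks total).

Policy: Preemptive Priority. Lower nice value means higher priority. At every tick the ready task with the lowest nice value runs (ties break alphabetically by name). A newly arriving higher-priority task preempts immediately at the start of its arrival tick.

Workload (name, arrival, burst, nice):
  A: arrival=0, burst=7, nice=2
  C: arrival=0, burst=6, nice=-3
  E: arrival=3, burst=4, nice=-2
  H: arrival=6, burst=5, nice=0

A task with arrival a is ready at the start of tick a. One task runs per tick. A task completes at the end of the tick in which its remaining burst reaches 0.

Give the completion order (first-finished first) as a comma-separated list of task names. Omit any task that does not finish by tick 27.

completion order = C, E, H, A

t=0: ready={A,C} → run C
t=1: ready={A,C} → run C
t=2: ready={A,C} → run C
t=3: ready={A,C,E} → run C
t=4: ready={A,C,E} → run C
t=5: ready={A,C,E} → run C
t=6: ready={A,E,H} → run E
t=7: ready={A,E,H} → run E
t=8: ready={A,E,H} → run E
t=9: ready={A,E,H} → run E
t=10: ready={A,H} → run H
t=11: ready={A,H} → run H
t=12: ready={A,H} → run H
t=13: ready={A,H} → run H
t=14: ready={A,H} → run H
t=15: ready={A} → run A
t=16: ready={A} → run A
t=17: ready={A} → run A
t=18: ready={A} → run A
t=19: ready={A} → run A
t=20: ready={A} → run A
t=21: ready={A} → run A
t=22: (idle)
t=23: (idle)
t=24: (idle)
t=25: (idle)
t=26: (idle)
t=27: (idle)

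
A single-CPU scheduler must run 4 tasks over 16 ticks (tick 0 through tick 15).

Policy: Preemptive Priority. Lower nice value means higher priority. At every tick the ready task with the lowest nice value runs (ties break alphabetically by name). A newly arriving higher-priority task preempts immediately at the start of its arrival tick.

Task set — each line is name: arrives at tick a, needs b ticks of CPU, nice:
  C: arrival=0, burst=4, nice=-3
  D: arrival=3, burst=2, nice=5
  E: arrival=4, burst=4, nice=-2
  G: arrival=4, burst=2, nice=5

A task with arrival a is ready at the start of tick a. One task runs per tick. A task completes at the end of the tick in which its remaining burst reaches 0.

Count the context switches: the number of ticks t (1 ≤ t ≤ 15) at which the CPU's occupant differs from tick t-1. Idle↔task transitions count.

t=0: ready={C} → run C
t=1: ready={C} → run C
t=2: ready={C} → run C
t=3: ready={C,D} → run C
t=4: ready={D,E,G} → run E
t=5: ready={D,E,G} → run E
t=6: ready={D,E,G} → run E
t=7: ready={D,E,G} → run E
t=8: ready={D,G} → run D
t=9: ready={D,G} → run D
t=10: ready={G} → run G
t=11: ready={G} → run G
t=12: (idle)
t=13: (idle)
t=14: (idle)
t=15: (idle)

context switches = 4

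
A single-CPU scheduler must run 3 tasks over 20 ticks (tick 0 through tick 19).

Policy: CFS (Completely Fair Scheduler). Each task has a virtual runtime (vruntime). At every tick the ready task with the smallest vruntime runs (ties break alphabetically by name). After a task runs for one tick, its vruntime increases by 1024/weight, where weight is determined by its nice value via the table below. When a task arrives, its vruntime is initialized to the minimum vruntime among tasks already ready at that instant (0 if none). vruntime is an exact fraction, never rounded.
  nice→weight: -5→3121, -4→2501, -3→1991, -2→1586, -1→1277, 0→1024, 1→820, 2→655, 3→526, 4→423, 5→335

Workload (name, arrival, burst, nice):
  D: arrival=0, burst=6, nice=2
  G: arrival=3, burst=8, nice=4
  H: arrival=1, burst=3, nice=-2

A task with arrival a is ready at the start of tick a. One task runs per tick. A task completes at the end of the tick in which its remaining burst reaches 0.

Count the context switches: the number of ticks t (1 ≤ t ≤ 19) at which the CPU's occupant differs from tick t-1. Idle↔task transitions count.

context switches = 10

t=0: vr[D=0] → run D
t=1: vr[D=1024/655 H=1024/655] → run D
t=2: vr[D=2048/655 H=1024/655] → run H
t=3: vr[D=2048/655 G=1147392/519415 H=1147392/519415] → run G
t=4: vr[D=2048/655 G=1017227776/219712545 H=1147392/519415] → run H
t=5: vr[D=2048/655 G=1017227776/219712545 H=1482752/519415] → run H
t=6: vr[D=2048/655 G=1017227776/219712545] → run D
t=7: vr[D=3072/655 G=1017227776/219712545] → run G
t=8: vr[D=3072/655 G=1549108736/219712545] → run D
t=9: vr[D=4096/655 G=1549108736/219712545] → run D
t=10: vr[D=1024/131 G=1549108736/219712545] → run G
t=11: vr[D=1024/131 G=693663232/73237515] → run D
t=12: vr[G=693663232/73237515] → run G
t=13: vr[G=2612870656/219712545] → run G
t=14: vr[G=3144751616/219712545] → run G
t=15: vr[G=1225544192/73237515] → run G
t=16: vr[G=4208513536/219712545] → run G
t=17: (idle)
t=18: (idle)
t=19: (idle)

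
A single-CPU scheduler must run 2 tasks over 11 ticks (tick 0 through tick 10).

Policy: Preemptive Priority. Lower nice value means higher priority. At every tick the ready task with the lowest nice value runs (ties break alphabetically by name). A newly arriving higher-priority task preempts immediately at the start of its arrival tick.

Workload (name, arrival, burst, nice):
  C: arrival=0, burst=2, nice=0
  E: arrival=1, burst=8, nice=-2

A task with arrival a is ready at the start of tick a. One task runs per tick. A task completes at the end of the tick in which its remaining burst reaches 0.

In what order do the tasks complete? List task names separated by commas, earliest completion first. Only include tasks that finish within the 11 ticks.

t=0: ready={C} → run C
t=1: ready={C,E} → run E
t=2: ready={C,E} → run E
t=3: ready={C,E} → run E
t=4: ready={C,E} → run E
t=5: ready={C,E} → run E
t=6: ready={C,E} → run E
t=7: ready={C,E} → run E
t=8: ready={C,E} → run E
t=9: ready={C} → run C
t=10: (idle)

completion order = E, C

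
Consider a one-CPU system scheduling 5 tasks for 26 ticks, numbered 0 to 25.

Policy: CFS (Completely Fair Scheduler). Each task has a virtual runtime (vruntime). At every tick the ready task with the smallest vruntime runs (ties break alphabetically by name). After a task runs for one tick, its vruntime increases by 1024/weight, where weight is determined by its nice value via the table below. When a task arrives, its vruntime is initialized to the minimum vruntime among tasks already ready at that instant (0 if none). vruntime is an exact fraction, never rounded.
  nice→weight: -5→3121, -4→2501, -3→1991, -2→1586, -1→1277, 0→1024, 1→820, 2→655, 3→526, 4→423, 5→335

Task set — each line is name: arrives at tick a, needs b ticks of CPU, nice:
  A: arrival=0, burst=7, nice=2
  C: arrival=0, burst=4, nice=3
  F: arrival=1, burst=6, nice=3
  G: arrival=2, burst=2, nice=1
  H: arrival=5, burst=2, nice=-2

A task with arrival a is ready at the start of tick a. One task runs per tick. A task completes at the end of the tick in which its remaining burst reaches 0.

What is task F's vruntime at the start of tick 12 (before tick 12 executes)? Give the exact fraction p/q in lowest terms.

t=0: vr[A=0 C=0] → run A
t=1: vr[A=1024/655 C=0 F=0] → run C
t=2: vr[A=1024/655 C=512/263 F=0 G=0] → run F
t=3: vr[A=1024/655 C=512/263 F=512/263 G=0] → run G
t=4: vr[A=1024/655 C=512/263 F=512/263 G=256/205] → run G
t=5: vr[A=1024/655 C=512/263 F=512/263 H=1024/655] → run A
t=6: vr[A=2048/655 C=512/263 F=512/263 H=1024/655] → run H
t=7: vr[A=2048/655 C=512/263 F=512/263 H=1147392/519415] → run C
t=8: vr[A=2048/655 C=1024/263 F=512/263 H=1147392/519415] → run F
t=9: vr[A=2048/655 C=1024/263 F=1024/263 H=1147392/519415] → run H
t=10: vr[A=2048/655 C=1024/263 F=1024/263] → run A
t=11: vr[A=3072/655 C=1024/263 F=1024/263] → run C
t=12: vr[A=3072/655 C=1536/263 F=1024/263] → run F
t=13: vr[A=3072/655 C=1536/263 F=1536/263] → run A
t=14: vr[A=4096/655 C=1536/263 F=1536/263] → run C
t=15: vr[A=4096/655 F=1536/263] → run F
t=16: vr[A=4096/655 F=2048/263] → run A
t=17: vr[A=1024/131 F=2048/263] → run F
t=18: vr[A=1024/131 F=2560/263] → run A
t=19: vr[A=6144/655 F=2560/263] → run A
t=20: vr[F=2560/263] → run F
t=21: (idle)
t=22: (idle)
t=23: (idle)
t=24: (idle)
t=25: (idle)

vruntime(F, start of tick 12) = 1024/263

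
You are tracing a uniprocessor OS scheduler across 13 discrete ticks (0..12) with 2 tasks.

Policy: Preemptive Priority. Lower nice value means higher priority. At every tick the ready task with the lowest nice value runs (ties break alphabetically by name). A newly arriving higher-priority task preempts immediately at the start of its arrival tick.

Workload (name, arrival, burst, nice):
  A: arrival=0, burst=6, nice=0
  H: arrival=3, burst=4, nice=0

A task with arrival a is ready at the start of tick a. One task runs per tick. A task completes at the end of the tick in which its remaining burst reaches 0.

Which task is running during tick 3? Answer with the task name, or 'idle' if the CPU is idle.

running at tick 3 = A

t=0: ready={A} → run A
t=1: ready={A} → run A
t=2: ready={A} → run A
t=3: ready={A,H} → run A
t=4: ready={A,H} → run A
t=5: ready={A,H} → run A
t=6: ready={H} → run H
t=7: ready={H} → run H
t=8: ready={H} → run H
t=9: ready={H} → run H
t=10: (idle)
t=11: (idle)
t=12: (idle)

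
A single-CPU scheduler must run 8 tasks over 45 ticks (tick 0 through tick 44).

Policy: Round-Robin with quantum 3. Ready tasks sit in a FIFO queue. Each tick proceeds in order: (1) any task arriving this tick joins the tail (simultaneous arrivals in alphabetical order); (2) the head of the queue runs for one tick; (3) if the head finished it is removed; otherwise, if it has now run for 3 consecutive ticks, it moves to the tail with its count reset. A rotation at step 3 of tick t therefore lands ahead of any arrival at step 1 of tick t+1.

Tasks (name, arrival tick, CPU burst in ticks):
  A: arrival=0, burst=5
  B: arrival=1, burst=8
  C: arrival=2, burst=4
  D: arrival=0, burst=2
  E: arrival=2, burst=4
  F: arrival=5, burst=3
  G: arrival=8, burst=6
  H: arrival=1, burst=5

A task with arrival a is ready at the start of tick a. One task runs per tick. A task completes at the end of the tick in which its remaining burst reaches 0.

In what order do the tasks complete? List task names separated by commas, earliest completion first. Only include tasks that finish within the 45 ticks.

t=0: queue=[A,D] q_used=0 → run A
t=1: queue=[A,D,B,H] q_used=1 → run A
t=2: queue=[A,D,B,H,C,E] q_used=2 → run A
t=3: queue=[D,B,H,C,E,A] q_used=0 → run D
t=4: queue=[D,B,H,C,E,A] q_used=1 → run D
t=5: queue=[B,H,C,E,A,F] q_used=0 → run B
t=6: queue=[B,H,C,E,A,F] q_used=1 → run B
t=7: queue=[B,H,C,E,A,F] q_used=2 → run B
t=8: queue=[H,C,E,A,F,B,G] q_used=0 → run H
t=9: queue=[H,C,E,A,F,B,G] q_used=1 → run H
t=10: queue=[H,C,E,A,F,B,G] q_used=2 → run H
t=11: queue=[C,E,A,F,B,G,H] q_used=0 → run C
t=12: queue=[C,E,A,F,B,G,H] q_used=1 → run C
t=13: queue=[C,E,A,F,B,G,H] q_used=2 → run C
t=14: queue=[E,A,F,B,G,H,C] q_used=0 → run E
t=15: queue=[E,A,F,B,G,H,C] q_used=1 → run E
t=16: queue=[E,A,F,B,G,H,C] q_used=2 → run E
t=17: queue=[A,F,B,G,H,C,E] q_used=0 → run A
t=18: queue=[A,F,B,G,H,C,E] q_used=1 → run A
t=19: queue=[F,B,G,H,C,E] q_used=0 → run F
t=20: queue=[F,B,G,H,C,E] q_used=1 → run F
t=21: queue=[F,B,G,H,C,E] q_used=2 → run F
t=22: queue=[B,G,H,C,E] q_used=0 → run B
t=23: queue=[B,G,H,C,E] q_used=1 → run B
t=24: queue=[B,G,H,C,E] q_used=2 → run B
t=25: queue=[G,H,C,E,B] q_used=0 → run G
t=26: queue=[G,H,C,E,B] q_used=1 → run G
t=27: queue=[G,H,C,E,B] q_used=2 → run G
t=28: queue=[H,C,E,B,G] q_used=0 → run H
t=29: queue=[H,C,E,B,G] q_used=1 → run H
t=30: queue=[C,E,B,G] q_used=0 → run C
t=31: queue=[E,B,G] q_used=0 → run E
t=32: queue=[B,G] q_used=0 → run B
t=33: queue=[B,G] q_used=1 → run B
t=34: queue=[G] q_used=0 → run G
t=35: queue=[G] q_used=1 → run G
t=36: queue=[G] q_used=2 → run G
t=37: (idle)
t=38: (idle)
t=39: (idle)
t=40: (idle)
t=41: (idle)
t=42: (idle)
t=43: (idle)
t=44: (idle)

completion order = D, A, F, H, C, E, B, G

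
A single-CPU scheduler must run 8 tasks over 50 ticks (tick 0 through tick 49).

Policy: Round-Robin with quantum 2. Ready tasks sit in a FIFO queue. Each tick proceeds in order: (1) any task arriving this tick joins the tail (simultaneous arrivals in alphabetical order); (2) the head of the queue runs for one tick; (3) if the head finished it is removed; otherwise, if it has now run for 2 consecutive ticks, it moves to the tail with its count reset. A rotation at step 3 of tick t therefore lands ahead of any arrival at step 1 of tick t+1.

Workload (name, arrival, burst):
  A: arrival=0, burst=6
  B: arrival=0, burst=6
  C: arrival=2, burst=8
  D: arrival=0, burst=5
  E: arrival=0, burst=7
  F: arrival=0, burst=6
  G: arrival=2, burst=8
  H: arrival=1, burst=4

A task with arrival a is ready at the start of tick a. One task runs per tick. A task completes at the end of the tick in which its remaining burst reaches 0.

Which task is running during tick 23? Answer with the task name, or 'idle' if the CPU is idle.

t=0: queue=[A,B,D,E,F] q_used=0 → run A
t=1: queue=[A,B,D,E,F,H] q_used=1 → run A
t=2: queue=[B,D,E,F,H,A,C,G] q_used=0 → run B
t=3: queue=[B,D,E,F,H,A,C,G] q_used=1 → run B
t=4: queue=[D,E,F,H,A,C,G,B] q_used=0 → run D
t=5: queue=[D,E,F,H,A,C,G,B] q_used=1 → run D
t=6: queue=[E,F,H,A,C,G,B,D] q_used=0 → run E
t=7: queue=[E,F,H,A,C,G,B,D] q_used=1 → run E
t=8: queue=[F,H,A,C,G,B,D,E] q_used=0 → run F
t=9: queue=[F,H,A,C,G,B,D,E] q_used=1 → run F
t=10: queue=[H,A,C,G,B,D,E,F] q_used=0 → run H
t=11: queue=[H,A,C,G,B,D,E,F] q_used=1 → run H
t=12: queue=[A,C,G,B,D,E,F,H] q_used=0 → run A
t=13: queue=[A,C,G,B,D,E,F,H] q_used=1 → run A
t=14: queue=[C,G,B,D,E,F,H,A] q_used=0 → run C
t=15: queue=[C,G,B,D,E,F,H,A] q_used=1 → run C
t=16: queue=[G,B,D,E,F,H,A,C] q_used=0 → run G
t=17: queue=[G,B,D,E,F,H,A,C] q_used=1 → run G
t=18: queue=[B,D,E,F,H,A,C,G] q_used=0 → run B
t=19: queue=[B,D,E,F,H,A,C,G] q_used=1 → run B
t=20: queue=[D,E,F,H,A,C,G,B] q_used=0 → run D
t=21: queue=[D,E,F,H,A,C,G,B] q_used=1 → run D
t=22: queue=[E,F,H,A,C,G,B,D] q_used=0 → run E
t=23: queue=[E,F,H,A,C,G,B,D] q_used=1 → run E
t=24: queue=[F,H,A,C,G,B,D,E] q_used=0 → run F
t=25: queue=[F,H,A,C,G,B,D,E] q_used=1 → run F
t=26: queue=[H,A,C,G,B,D,E,F] q_used=0 → run H
t=27: queue=[H,A,C,G,B,D,E,F] q_used=1 → run H
t=28: queue=[A,C,G,B,D,E,F] q_used=0 → run A
t=29: queue=[A,C,G,B,D,E,F] q_used=1 → run A
t=30: queue=[C,G,B,D,E,F] q_used=0 → run C
t=31: queue=[C,G,B,D,E,F] q_used=1 → run C
t=32: queue=[G,B,D,E,F,C] q_used=0 → run G
t=33: queue=[G,B,D,E,F,C] q_used=1 → run G
t=34: queue=[B,D,E,F,C,G] q_used=0 → run B
t=35: queue=[B,D,E,F,C,G] q_used=1 → run B
t=36: queue=[D,E,F,C,G] q_used=0 → run D
t=37: queue=[E,F,C,G] q_used=0 → run E
t=38: queue=[E,F,C,G] q_used=1 → run E
t=39: queue=[F,C,G,E] q_used=0 → run F
t=40: queue=[F,C,G,E] q_used=1 → run F
t=41: queue=[C,G,E] q_used=0 → run C
t=42: queue=[C,G,E] q_used=1 → run C
t=43: queue=[G,E,C] q_used=0 → run G
t=44: queue=[G,E,C] q_used=1 → run G
t=45: queue=[E,C,G] q_used=0 → run E
t=46: queue=[C,G] q_used=0 → run C
t=47: queue=[C,G] q_used=1 → run C
t=48: queue=[G] q_used=0 → run G
t=49: queue=[G] q_used=1 → run G

running at tick 23 = E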